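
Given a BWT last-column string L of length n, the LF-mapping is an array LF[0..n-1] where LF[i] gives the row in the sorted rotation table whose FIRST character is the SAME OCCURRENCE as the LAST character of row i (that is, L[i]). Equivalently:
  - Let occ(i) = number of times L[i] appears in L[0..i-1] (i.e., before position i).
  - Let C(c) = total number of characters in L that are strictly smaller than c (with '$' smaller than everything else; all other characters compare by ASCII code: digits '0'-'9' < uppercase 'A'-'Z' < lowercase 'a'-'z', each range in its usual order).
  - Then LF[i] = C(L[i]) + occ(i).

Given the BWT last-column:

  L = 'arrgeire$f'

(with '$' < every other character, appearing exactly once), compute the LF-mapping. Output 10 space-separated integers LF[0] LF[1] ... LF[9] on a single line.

Answer: 1 7 8 5 2 6 9 3 0 4

Derivation:
Char counts: '$':1, 'a':1, 'e':2, 'f':1, 'g':1, 'i':1, 'r':3
C (first-col start): C('$')=0, C('a')=1, C('e')=2, C('f')=4, C('g')=5, C('i')=6, C('r')=7
L[0]='a': occ=0, LF[0]=C('a')+0=1+0=1
L[1]='r': occ=0, LF[1]=C('r')+0=7+0=7
L[2]='r': occ=1, LF[2]=C('r')+1=7+1=8
L[3]='g': occ=0, LF[3]=C('g')+0=5+0=5
L[4]='e': occ=0, LF[4]=C('e')+0=2+0=2
L[5]='i': occ=0, LF[5]=C('i')+0=6+0=6
L[6]='r': occ=2, LF[6]=C('r')+2=7+2=9
L[7]='e': occ=1, LF[7]=C('e')+1=2+1=3
L[8]='$': occ=0, LF[8]=C('$')+0=0+0=0
L[9]='f': occ=0, LF[9]=C('f')+0=4+0=4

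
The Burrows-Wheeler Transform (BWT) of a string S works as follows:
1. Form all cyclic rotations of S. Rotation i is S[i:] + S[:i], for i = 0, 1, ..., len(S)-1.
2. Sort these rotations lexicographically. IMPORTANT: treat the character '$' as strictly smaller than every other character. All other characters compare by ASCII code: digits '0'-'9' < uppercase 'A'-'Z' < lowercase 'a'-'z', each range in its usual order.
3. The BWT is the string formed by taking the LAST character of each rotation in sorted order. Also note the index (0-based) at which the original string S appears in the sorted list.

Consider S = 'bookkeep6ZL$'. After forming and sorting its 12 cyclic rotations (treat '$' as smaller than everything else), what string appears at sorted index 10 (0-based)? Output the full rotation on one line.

Answer: ookkeep6ZL$b

Derivation:
All 12 rotations (rotation i = S[i:]+S[:i]):
  rot[0] = bookkeep6ZL$
  rot[1] = ookkeep6ZL$b
  rot[2] = okkeep6ZL$bo
  rot[3] = kkeep6ZL$boo
  rot[4] = keep6ZL$book
  rot[5] = eep6ZL$bookk
  rot[6] = ep6ZL$bookke
  rot[7] = p6ZL$bookkee
  rot[8] = 6ZL$bookkeep
  rot[9] = ZL$bookkeep6
  rot[10] = L$bookkeep6Z
  rot[11] = $bookkeep6ZL
Sorted (with $ < everything):
  sorted[0] = $bookkeep6ZL
  sorted[1] = 6ZL$bookkeep
  sorted[2] = L$bookkeep6Z
  sorted[3] = ZL$bookkeep6
  sorted[4] = bookkeep6ZL$
  sorted[5] = eep6ZL$bookk
  sorted[6] = ep6ZL$bookke
  sorted[7] = keep6ZL$book
  sorted[8] = kkeep6ZL$boo
  sorted[9] = okkeep6ZL$bo
  sorted[10] = ookkeep6ZL$b
  sorted[11] = p6ZL$bookkee
sorted[10] = ookkeep6ZL$b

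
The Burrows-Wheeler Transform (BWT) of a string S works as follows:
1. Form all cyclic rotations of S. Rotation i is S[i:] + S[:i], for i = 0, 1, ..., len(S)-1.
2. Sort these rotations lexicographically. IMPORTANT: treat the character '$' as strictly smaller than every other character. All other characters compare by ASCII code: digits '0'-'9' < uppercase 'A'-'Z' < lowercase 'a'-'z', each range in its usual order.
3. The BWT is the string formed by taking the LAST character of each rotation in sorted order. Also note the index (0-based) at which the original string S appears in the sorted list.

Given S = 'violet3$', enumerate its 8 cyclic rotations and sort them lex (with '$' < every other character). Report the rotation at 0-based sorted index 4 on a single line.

Answer: let3$vio

Derivation:
All 8 rotations (rotation i = S[i:]+S[:i]):
  rot[0] = violet3$
  rot[1] = iolet3$v
  rot[2] = olet3$vi
  rot[3] = let3$vio
  rot[4] = et3$viol
  rot[5] = t3$viole
  rot[6] = 3$violet
  rot[7] = $violet3
Sorted (with $ < everything):
  sorted[0] = $violet3
  sorted[1] = 3$violet
  sorted[2] = et3$viol
  sorted[3] = iolet3$v
  sorted[4] = let3$vio
  sorted[5] = olet3$vi
  sorted[6] = t3$viole
  sorted[7] = violet3$
sorted[4] = let3$vio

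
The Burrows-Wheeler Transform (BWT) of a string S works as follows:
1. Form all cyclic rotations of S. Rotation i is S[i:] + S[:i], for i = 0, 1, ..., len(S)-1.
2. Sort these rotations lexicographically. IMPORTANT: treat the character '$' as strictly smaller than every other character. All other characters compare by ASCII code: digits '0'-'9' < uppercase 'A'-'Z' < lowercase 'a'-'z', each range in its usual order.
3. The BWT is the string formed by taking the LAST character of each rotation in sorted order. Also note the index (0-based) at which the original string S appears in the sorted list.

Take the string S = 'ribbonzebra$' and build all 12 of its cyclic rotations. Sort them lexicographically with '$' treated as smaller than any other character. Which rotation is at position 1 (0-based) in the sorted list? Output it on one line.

Answer: a$ribbonzebr

Derivation:
All 12 rotations (rotation i = S[i:]+S[:i]):
  rot[0] = ribbonzebra$
  rot[1] = ibbonzebra$r
  rot[2] = bbonzebra$ri
  rot[3] = bonzebra$rib
  rot[4] = onzebra$ribb
  rot[5] = nzebra$ribbo
  rot[6] = zebra$ribbon
  rot[7] = ebra$ribbonz
  rot[8] = bra$ribbonze
  rot[9] = ra$ribbonzeb
  rot[10] = a$ribbonzebr
  rot[11] = $ribbonzebra
Sorted (with $ < everything):
  sorted[0] = $ribbonzebra
  sorted[1] = a$ribbonzebr
  sorted[2] = bbonzebra$ri
  sorted[3] = bonzebra$rib
  sorted[4] = bra$ribbonze
  sorted[5] = ebra$ribbonz
  sorted[6] = ibbonzebra$r
  sorted[7] = nzebra$ribbo
  sorted[8] = onzebra$ribb
  sorted[9] = ra$ribbonzeb
  sorted[10] = ribbonzebra$
  sorted[11] = zebra$ribbon
sorted[1] = a$ribbonzebr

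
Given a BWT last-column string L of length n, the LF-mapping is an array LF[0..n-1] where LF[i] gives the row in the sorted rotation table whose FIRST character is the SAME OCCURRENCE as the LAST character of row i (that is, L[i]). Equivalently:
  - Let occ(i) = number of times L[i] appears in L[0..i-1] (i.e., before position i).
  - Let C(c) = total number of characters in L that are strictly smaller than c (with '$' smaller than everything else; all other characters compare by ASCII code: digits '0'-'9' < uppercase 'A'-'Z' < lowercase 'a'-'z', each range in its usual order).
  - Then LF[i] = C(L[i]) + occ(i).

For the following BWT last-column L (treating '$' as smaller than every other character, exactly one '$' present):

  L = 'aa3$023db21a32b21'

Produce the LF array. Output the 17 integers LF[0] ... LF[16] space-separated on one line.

Char counts: '$':1, '0':1, '1':2, '2':4, '3':3, 'a':3, 'b':2, 'd':1
C (first-col start): C('$')=0, C('0')=1, C('1')=2, C('2')=4, C('3')=8, C('a')=11, C('b')=14, C('d')=16
L[0]='a': occ=0, LF[0]=C('a')+0=11+0=11
L[1]='a': occ=1, LF[1]=C('a')+1=11+1=12
L[2]='3': occ=0, LF[2]=C('3')+0=8+0=8
L[3]='$': occ=0, LF[3]=C('$')+0=0+0=0
L[4]='0': occ=0, LF[4]=C('0')+0=1+0=1
L[5]='2': occ=0, LF[5]=C('2')+0=4+0=4
L[6]='3': occ=1, LF[6]=C('3')+1=8+1=9
L[7]='d': occ=0, LF[7]=C('d')+0=16+0=16
L[8]='b': occ=0, LF[8]=C('b')+0=14+0=14
L[9]='2': occ=1, LF[9]=C('2')+1=4+1=5
L[10]='1': occ=0, LF[10]=C('1')+0=2+0=2
L[11]='a': occ=2, LF[11]=C('a')+2=11+2=13
L[12]='3': occ=2, LF[12]=C('3')+2=8+2=10
L[13]='2': occ=2, LF[13]=C('2')+2=4+2=6
L[14]='b': occ=1, LF[14]=C('b')+1=14+1=15
L[15]='2': occ=3, LF[15]=C('2')+3=4+3=7
L[16]='1': occ=1, LF[16]=C('1')+1=2+1=3

Answer: 11 12 8 0 1 4 9 16 14 5 2 13 10 6 15 7 3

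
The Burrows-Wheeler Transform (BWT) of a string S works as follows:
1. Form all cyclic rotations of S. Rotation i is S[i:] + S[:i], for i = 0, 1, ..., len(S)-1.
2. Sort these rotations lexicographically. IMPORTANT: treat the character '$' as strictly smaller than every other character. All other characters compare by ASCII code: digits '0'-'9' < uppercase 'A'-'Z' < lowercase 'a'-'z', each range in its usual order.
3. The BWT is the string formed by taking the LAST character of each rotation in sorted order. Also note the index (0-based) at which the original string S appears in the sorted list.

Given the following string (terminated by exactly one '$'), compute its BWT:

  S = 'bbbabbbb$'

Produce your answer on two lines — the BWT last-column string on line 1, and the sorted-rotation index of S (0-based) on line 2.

Answer: bbbbbbb$a
7

Derivation:
All 9 rotations (rotation i = S[i:]+S[:i]):
  rot[0] = bbbabbbb$
  rot[1] = bbabbbb$b
  rot[2] = babbbb$bb
  rot[3] = abbbb$bbb
  rot[4] = bbbb$bbba
  rot[5] = bbb$bbbab
  rot[6] = bb$bbbabb
  rot[7] = b$bbbabbb
  rot[8] = $bbbabbbb
Sorted (with $ < everything):
  sorted[0] = $bbbabbbb  (last char: 'b')
  sorted[1] = abbbb$bbb  (last char: 'b')
  sorted[2] = b$bbbabbb  (last char: 'b')
  sorted[3] = babbbb$bb  (last char: 'b')
  sorted[4] = bb$bbbabb  (last char: 'b')
  sorted[5] = bbabbbb$b  (last char: 'b')
  sorted[6] = bbb$bbbab  (last char: 'b')
  sorted[7] = bbbabbbb$  (last char: '$')
  sorted[8] = bbbb$bbba  (last char: 'a')
Last column: bbbbbbb$a
Original string S is at sorted index 7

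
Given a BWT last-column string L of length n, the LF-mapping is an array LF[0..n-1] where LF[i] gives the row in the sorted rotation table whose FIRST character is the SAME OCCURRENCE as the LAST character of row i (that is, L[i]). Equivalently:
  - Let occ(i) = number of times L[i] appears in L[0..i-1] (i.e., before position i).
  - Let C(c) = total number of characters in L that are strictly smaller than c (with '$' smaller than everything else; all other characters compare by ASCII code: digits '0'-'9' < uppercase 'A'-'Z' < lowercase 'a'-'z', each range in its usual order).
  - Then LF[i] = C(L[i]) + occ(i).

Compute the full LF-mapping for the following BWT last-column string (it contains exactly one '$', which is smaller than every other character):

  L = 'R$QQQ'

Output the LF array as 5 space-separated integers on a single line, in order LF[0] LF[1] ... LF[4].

Answer: 4 0 1 2 3

Derivation:
Char counts: '$':1, 'Q':3, 'R':1
C (first-col start): C('$')=0, C('Q')=1, C('R')=4
L[0]='R': occ=0, LF[0]=C('R')+0=4+0=4
L[1]='$': occ=0, LF[1]=C('$')+0=0+0=0
L[2]='Q': occ=0, LF[2]=C('Q')+0=1+0=1
L[3]='Q': occ=1, LF[3]=C('Q')+1=1+1=2
L[4]='Q': occ=2, LF[4]=C('Q')+2=1+2=3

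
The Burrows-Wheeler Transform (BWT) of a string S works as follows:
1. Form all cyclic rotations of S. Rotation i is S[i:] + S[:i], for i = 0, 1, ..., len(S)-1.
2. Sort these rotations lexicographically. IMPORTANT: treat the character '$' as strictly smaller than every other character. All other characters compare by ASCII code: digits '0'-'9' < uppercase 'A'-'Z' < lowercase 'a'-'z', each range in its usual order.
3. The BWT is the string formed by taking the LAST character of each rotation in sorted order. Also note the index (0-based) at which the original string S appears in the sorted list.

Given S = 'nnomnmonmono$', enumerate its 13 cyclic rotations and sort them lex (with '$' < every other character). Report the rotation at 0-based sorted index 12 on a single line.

All 13 rotations (rotation i = S[i:]+S[:i]):
  rot[0] = nnomnmonmono$
  rot[1] = nomnmonmono$n
  rot[2] = omnmonmono$nn
  rot[3] = mnmonmono$nno
  rot[4] = nmonmono$nnom
  rot[5] = monmono$nnomn
  rot[6] = onmono$nnomnm
  rot[7] = nmono$nnomnmo
  rot[8] = mono$nnomnmon
  rot[9] = ono$nnomnmonm
  rot[10] = no$nnomnmonmo
  rot[11] = o$nnomnmonmon
  rot[12] = $nnomnmonmono
Sorted (with $ < everything):
  sorted[0] = $nnomnmonmono
  sorted[1] = mnmonmono$nno
  sorted[2] = monmono$nnomn
  sorted[3] = mono$nnomnmon
  sorted[4] = nmonmono$nnom
  sorted[5] = nmono$nnomnmo
  sorted[6] = nnomnmonmono$
  sorted[7] = no$nnomnmonmo
  sorted[8] = nomnmonmono$n
  sorted[9] = o$nnomnmonmon
  sorted[10] = omnmonmono$nn
  sorted[11] = onmono$nnomnm
  sorted[12] = ono$nnomnmonm
sorted[12] = ono$nnomnmonm

Answer: ono$nnomnmonm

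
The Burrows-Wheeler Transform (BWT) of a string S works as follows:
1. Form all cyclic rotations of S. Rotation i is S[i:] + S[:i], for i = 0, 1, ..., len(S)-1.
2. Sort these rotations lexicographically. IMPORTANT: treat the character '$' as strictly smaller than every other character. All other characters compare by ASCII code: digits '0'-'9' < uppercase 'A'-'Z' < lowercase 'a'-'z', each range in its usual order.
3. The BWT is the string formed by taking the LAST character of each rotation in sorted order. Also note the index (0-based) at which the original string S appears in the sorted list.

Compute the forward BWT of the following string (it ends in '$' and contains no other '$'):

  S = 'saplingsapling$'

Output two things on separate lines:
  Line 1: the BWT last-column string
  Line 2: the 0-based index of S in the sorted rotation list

All 15 rotations (rotation i = S[i:]+S[:i]):
  rot[0] = saplingsapling$
  rot[1] = aplingsapling$s
  rot[2] = plingsapling$sa
  rot[3] = lingsapling$sap
  rot[4] = ingsapling$sapl
  rot[5] = ngsapling$sapli
  rot[6] = gsapling$saplin
  rot[7] = sapling$sapling
  rot[8] = apling$saplings
  rot[9] = pling$saplingsa
  rot[10] = ling$saplingsap
  rot[11] = ing$saplingsapl
  rot[12] = ng$saplingsapli
  rot[13] = g$saplingsaplin
  rot[14] = $saplingsapling
Sorted (with $ < everything):
  sorted[0] = $saplingsapling  (last char: 'g')
  sorted[1] = apling$saplings  (last char: 's')
  sorted[2] = aplingsapling$s  (last char: 's')
  sorted[3] = g$saplingsaplin  (last char: 'n')
  sorted[4] = gsapling$saplin  (last char: 'n')
  sorted[5] = ing$saplingsapl  (last char: 'l')
  sorted[6] = ingsapling$sapl  (last char: 'l')
  sorted[7] = ling$saplingsap  (last char: 'p')
  sorted[8] = lingsapling$sap  (last char: 'p')
  sorted[9] = ng$saplingsapli  (last char: 'i')
  sorted[10] = ngsapling$sapli  (last char: 'i')
  sorted[11] = pling$saplingsa  (last char: 'a')
  sorted[12] = plingsapling$sa  (last char: 'a')
  sorted[13] = sapling$sapling  (last char: 'g')
  sorted[14] = saplingsapling$  (last char: '$')
Last column: gssnnllppiiaag$
Original string S is at sorted index 14

Answer: gssnnllppiiaag$
14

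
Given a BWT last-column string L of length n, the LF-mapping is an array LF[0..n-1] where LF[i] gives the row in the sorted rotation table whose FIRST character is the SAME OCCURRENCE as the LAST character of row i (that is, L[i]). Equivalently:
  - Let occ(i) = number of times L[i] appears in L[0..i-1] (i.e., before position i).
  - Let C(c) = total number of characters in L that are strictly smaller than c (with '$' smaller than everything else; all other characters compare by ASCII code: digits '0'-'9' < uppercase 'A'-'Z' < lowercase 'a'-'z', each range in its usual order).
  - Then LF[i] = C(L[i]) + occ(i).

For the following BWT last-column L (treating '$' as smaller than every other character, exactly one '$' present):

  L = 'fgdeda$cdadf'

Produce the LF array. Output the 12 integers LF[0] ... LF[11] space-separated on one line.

Answer: 9 11 4 8 5 1 0 3 6 2 7 10

Derivation:
Char counts: '$':1, 'a':2, 'c':1, 'd':4, 'e':1, 'f':2, 'g':1
C (first-col start): C('$')=0, C('a')=1, C('c')=3, C('d')=4, C('e')=8, C('f')=9, C('g')=11
L[0]='f': occ=0, LF[0]=C('f')+0=9+0=9
L[1]='g': occ=0, LF[1]=C('g')+0=11+0=11
L[2]='d': occ=0, LF[2]=C('d')+0=4+0=4
L[3]='e': occ=0, LF[3]=C('e')+0=8+0=8
L[4]='d': occ=1, LF[4]=C('d')+1=4+1=5
L[5]='a': occ=0, LF[5]=C('a')+0=1+0=1
L[6]='$': occ=0, LF[6]=C('$')+0=0+0=0
L[7]='c': occ=0, LF[7]=C('c')+0=3+0=3
L[8]='d': occ=2, LF[8]=C('d')+2=4+2=6
L[9]='a': occ=1, LF[9]=C('a')+1=1+1=2
L[10]='d': occ=3, LF[10]=C('d')+3=4+3=7
L[11]='f': occ=1, LF[11]=C('f')+1=9+1=10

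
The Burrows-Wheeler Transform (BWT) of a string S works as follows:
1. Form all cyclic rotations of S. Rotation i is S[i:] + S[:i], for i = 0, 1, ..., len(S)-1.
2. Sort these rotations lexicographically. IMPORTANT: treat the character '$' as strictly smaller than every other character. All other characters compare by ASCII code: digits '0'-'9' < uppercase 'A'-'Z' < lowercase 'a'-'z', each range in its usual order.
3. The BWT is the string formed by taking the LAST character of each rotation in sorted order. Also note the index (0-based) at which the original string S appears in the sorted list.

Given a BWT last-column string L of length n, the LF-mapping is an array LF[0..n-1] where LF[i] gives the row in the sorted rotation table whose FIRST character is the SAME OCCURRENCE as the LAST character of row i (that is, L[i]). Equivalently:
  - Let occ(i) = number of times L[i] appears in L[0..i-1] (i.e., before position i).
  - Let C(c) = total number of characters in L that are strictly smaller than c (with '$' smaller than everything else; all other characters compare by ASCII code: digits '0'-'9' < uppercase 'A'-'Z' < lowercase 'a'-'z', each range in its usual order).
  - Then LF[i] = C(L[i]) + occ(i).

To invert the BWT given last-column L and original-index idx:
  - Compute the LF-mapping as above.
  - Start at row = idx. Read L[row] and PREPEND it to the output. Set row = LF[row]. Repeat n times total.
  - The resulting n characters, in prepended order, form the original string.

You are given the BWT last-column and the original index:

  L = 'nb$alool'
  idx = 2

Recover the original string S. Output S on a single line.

LF mapping: 5 2 0 1 3 6 7 4
Walk LF starting at row 2, prepending L[row]:
  step 1: row=2, L[2]='$', prepend. Next row=LF[2]=0
  step 2: row=0, L[0]='n', prepend. Next row=LF[0]=5
  step 3: row=5, L[5]='o', prepend. Next row=LF[5]=6
  step 4: row=6, L[6]='o', prepend. Next row=LF[6]=7
  step 5: row=7, L[7]='l', prepend. Next row=LF[7]=4
  step 6: row=4, L[4]='l', prepend. Next row=LF[4]=3
  step 7: row=3, L[3]='a', prepend. Next row=LF[3]=1
  step 8: row=1, L[1]='b', prepend. Next row=LF[1]=2
Reversed output: balloon$

Answer: balloon$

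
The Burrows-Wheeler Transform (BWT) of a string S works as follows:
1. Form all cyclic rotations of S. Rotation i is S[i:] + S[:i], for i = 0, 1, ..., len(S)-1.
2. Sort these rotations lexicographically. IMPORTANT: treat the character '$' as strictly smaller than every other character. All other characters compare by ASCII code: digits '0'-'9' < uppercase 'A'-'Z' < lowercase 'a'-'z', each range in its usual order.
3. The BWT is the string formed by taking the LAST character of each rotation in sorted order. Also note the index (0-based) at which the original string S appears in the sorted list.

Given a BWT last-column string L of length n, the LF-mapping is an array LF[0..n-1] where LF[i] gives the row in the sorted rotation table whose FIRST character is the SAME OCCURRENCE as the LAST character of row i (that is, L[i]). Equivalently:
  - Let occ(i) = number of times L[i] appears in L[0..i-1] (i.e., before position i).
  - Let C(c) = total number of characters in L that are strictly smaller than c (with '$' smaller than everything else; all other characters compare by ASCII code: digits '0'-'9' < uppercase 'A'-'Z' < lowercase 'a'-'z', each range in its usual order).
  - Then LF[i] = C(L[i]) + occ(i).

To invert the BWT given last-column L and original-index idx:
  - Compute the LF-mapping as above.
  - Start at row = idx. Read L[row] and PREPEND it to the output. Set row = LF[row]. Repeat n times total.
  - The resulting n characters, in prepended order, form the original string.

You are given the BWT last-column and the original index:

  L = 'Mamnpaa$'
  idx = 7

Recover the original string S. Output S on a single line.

LF mapping: 1 2 5 6 7 3 4 0
Walk LF starting at row 7, prepending L[row]:
  step 1: row=7, L[7]='$', prepend. Next row=LF[7]=0
  step 2: row=0, L[0]='M', prepend. Next row=LF[0]=1
  step 3: row=1, L[1]='a', prepend. Next row=LF[1]=2
  step 4: row=2, L[2]='m', prepend. Next row=LF[2]=5
  step 5: row=5, L[5]='a', prepend. Next row=LF[5]=3
  step 6: row=3, L[3]='n', prepend. Next row=LF[3]=6
  step 7: row=6, L[6]='a', prepend. Next row=LF[6]=4
  step 8: row=4, L[4]='p', prepend. Next row=LF[4]=7
Reversed output: panamaM$

Answer: panamaM$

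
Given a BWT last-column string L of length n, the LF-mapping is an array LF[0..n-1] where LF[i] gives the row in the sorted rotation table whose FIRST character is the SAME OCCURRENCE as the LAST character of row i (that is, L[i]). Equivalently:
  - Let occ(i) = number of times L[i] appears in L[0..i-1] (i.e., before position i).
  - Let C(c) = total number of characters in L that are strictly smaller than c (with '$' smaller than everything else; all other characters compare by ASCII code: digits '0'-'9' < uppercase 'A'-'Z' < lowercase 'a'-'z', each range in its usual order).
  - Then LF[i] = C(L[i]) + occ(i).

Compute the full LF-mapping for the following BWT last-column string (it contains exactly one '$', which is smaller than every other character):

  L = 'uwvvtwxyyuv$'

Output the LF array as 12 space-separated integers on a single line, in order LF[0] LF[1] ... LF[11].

Char counts: '$':1, 't':1, 'u':2, 'v':3, 'w':2, 'x':1, 'y':2
C (first-col start): C('$')=0, C('t')=1, C('u')=2, C('v')=4, C('w')=7, C('x')=9, C('y')=10
L[0]='u': occ=0, LF[0]=C('u')+0=2+0=2
L[1]='w': occ=0, LF[1]=C('w')+0=7+0=7
L[2]='v': occ=0, LF[2]=C('v')+0=4+0=4
L[3]='v': occ=1, LF[3]=C('v')+1=4+1=5
L[4]='t': occ=0, LF[4]=C('t')+0=1+0=1
L[5]='w': occ=1, LF[5]=C('w')+1=7+1=8
L[6]='x': occ=0, LF[6]=C('x')+0=9+0=9
L[7]='y': occ=0, LF[7]=C('y')+0=10+0=10
L[8]='y': occ=1, LF[8]=C('y')+1=10+1=11
L[9]='u': occ=1, LF[9]=C('u')+1=2+1=3
L[10]='v': occ=2, LF[10]=C('v')+2=4+2=6
L[11]='$': occ=0, LF[11]=C('$')+0=0+0=0

Answer: 2 7 4 5 1 8 9 10 11 3 6 0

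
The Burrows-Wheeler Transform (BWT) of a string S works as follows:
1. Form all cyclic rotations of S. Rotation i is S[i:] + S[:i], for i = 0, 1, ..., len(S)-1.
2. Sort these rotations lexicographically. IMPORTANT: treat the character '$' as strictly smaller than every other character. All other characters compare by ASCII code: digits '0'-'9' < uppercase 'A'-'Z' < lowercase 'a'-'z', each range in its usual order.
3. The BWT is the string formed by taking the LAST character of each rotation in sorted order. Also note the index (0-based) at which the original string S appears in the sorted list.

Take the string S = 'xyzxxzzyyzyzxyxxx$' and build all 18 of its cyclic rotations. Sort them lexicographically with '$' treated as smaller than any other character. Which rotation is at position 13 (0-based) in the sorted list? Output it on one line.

All 18 rotations (rotation i = S[i:]+S[:i]):
  rot[0] = xyzxxzzyyzyzxyxxx$
  rot[1] = yzxxzzyyzyzxyxxx$x
  rot[2] = zxxzzyyzyzxyxxx$xy
  rot[3] = xxzzyyzyzxyxxx$xyz
  rot[4] = xzzyyzyzxyxxx$xyzx
  rot[5] = zzyyzyzxyxxx$xyzxx
  rot[6] = zyyzyzxyxxx$xyzxxz
  rot[7] = yyzyzxyxxx$xyzxxzz
  rot[8] = yzyzxyxxx$xyzxxzzy
  rot[9] = zyzxyxxx$xyzxxzzyy
  rot[10] = yzxyxxx$xyzxxzzyyz
  rot[11] = zxyxxx$xyzxxzzyyzy
  rot[12] = xyxxx$xyzxxzzyyzyz
  rot[13] = yxxx$xyzxxzzyyzyzx
  rot[14] = xxx$xyzxxzzyyzyzxy
  rot[15] = xx$xyzxxzzyyzyzxyx
  rot[16] = x$xyzxxzzyyzyzxyxx
  rot[17] = $xyzxxzzyyzyzxyxxx
Sorted (with $ < everything):
  sorted[0] = $xyzxxzzyyzyzxyxxx
  sorted[1] = x$xyzxxzzyyzyzxyxx
  sorted[2] = xx$xyzxxzzyyzyzxyx
  sorted[3] = xxx$xyzxxzzyyzyzxy
  sorted[4] = xxzzyyzyzxyxxx$xyz
  sorted[5] = xyxxx$xyzxxzzyyzyz
  sorted[6] = xyzxxzzyyzyzxyxxx$
  sorted[7] = xzzyyzyzxyxxx$xyzx
  sorted[8] = yxxx$xyzxxzzyyzyzx
  sorted[9] = yyzyzxyxxx$xyzxxzz
  sorted[10] = yzxxzzyyzyzxyxxx$x
  sorted[11] = yzxyxxx$xyzxxzzyyz
  sorted[12] = yzyzxyxxx$xyzxxzzy
  sorted[13] = zxxzzyyzyzxyxxx$xy
  sorted[14] = zxyxxx$xyzxxzzyyzy
  sorted[15] = zyyzyzxyxxx$xyzxxz
  sorted[16] = zyzxyxxx$xyzxxzzyy
  sorted[17] = zzyyzyzxyxxx$xyzxx
sorted[13] = zxxzzyyzyzxyxxx$xy

Answer: zxxzzyyzyzxyxxx$xy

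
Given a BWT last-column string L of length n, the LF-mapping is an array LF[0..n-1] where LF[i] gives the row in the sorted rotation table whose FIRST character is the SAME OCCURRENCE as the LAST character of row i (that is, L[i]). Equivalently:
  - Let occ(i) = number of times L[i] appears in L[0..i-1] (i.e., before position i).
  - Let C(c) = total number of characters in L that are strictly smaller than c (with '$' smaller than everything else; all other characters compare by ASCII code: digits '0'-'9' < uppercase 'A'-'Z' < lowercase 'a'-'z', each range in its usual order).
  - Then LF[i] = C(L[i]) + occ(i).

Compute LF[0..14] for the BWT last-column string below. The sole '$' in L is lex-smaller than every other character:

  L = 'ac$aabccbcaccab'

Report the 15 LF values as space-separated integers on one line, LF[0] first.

Char counts: '$':1, 'a':5, 'b':3, 'c':6
C (first-col start): C('$')=0, C('a')=1, C('b')=6, C('c')=9
L[0]='a': occ=0, LF[0]=C('a')+0=1+0=1
L[1]='c': occ=0, LF[1]=C('c')+0=9+0=9
L[2]='$': occ=0, LF[2]=C('$')+0=0+0=0
L[3]='a': occ=1, LF[3]=C('a')+1=1+1=2
L[4]='a': occ=2, LF[4]=C('a')+2=1+2=3
L[5]='b': occ=0, LF[5]=C('b')+0=6+0=6
L[6]='c': occ=1, LF[6]=C('c')+1=9+1=10
L[7]='c': occ=2, LF[7]=C('c')+2=9+2=11
L[8]='b': occ=1, LF[8]=C('b')+1=6+1=7
L[9]='c': occ=3, LF[9]=C('c')+3=9+3=12
L[10]='a': occ=3, LF[10]=C('a')+3=1+3=4
L[11]='c': occ=4, LF[11]=C('c')+4=9+4=13
L[12]='c': occ=5, LF[12]=C('c')+5=9+5=14
L[13]='a': occ=4, LF[13]=C('a')+4=1+4=5
L[14]='b': occ=2, LF[14]=C('b')+2=6+2=8

Answer: 1 9 0 2 3 6 10 11 7 12 4 13 14 5 8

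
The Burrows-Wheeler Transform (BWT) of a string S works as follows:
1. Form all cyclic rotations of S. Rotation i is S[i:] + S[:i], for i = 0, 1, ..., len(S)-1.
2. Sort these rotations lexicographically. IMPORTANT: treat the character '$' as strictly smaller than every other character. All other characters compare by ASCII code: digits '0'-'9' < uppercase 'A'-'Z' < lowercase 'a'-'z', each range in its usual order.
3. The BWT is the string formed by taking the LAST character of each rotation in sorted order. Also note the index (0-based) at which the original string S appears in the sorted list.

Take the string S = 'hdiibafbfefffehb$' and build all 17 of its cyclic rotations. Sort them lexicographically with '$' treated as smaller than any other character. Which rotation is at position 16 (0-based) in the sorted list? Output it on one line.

Answer: iibafbfefffehb$hd

Derivation:
All 17 rotations (rotation i = S[i:]+S[:i]):
  rot[0] = hdiibafbfefffehb$
  rot[1] = diibafbfefffehb$h
  rot[2] = iibafbfefffehb$hd
  rot[3] = ibafbfefffehb$hdi
  rot[4] = bafbfefffehb$hdii
  rot[5] = afbfefffehb$hdiib
  rot[6] = fbfefffehb$hdiiba
  rot[7] = bfefffehb$hdiibaf
  rot[8] = fefffehb$hdiibafb
  rot[9] = efffehb$hdiibafbf
  rot[10] = fffehb$hdiibafbfe
  rot[11] = ffehb$hdiibafbfef
  rot[12] = fehb$hdiibafbfeff
  rot[13] = ehb$hdiibafbfefff
  rot[14] = hb$hdiibafbfefffe
  rot[15] = b$hdiibafbfefffeh
  rot[16] = $hdiibafbfefffehb
Sorted (with $ < everything):
  sorted[0] = $hdiibafbfefffehb
  sorted[1] = afbfefffehb$hdiib
  sorted[2] = b$hdiibafbfefffeh
  sorted[3] = bafbfefffehb$hdii
  sorted[4] = bfefffehb$hdiibaf
  sorted[5] = diibafbfefffehb$h
  sorted[6] = efffehb$hdiibafbf
  sorted[7] = ehb$hdiibafbfefff
  sorted[8] = fbfefffehb$hdiiba
  sorted[9] = fefffehb$hdiibafb
  sorted[10] = fehb$hdiibafbfeff
  sorted[11] = ffehb$hdiibafbfef
  sorted[12] = fffehb$hdiibafbfe
  sorted[13] = hb$hdiibafbfefffe
  sorted[14] = hdiibafbfefffehb$
  sorted[15] = ibafbfefffehb$hdi
  sorted[16] = iibafbfefffehb$hd
sorted[16] = iibafbfefffehb$hd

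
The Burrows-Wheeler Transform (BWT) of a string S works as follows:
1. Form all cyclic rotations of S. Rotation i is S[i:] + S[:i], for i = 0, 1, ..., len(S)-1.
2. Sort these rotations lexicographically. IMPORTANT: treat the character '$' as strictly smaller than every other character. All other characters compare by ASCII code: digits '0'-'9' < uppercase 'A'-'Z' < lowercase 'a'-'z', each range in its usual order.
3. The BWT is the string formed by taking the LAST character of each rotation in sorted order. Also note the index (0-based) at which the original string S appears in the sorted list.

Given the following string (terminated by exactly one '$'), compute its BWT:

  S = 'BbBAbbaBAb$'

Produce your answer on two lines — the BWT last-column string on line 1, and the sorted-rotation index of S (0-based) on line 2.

All 11 rotations (rotation i = S[i:]+S[:i]):
  rot[0] = BbBAbbaBAb$
  rot[1] = bBAbbaBAb$B
  rot[2] = BAbbaBAb$Bb
  rot[3] = AbbaBAb$BbB
  rot[4] = bbaBAb$BbBA
  rot[5] = baBAb$BbBAb
  rot[6] = aBAb$BbBAbb
  rot[7] = BAb$BbBAbba
  rot[8] = Ab$BbBAbbaB
  rot[9] = b$BbBAbbaBA
  rot[10] = $BbBAbbaBAb
Sorted (with $ < everything):
  sorted[0] = $BbBAbbaBAb  (last char: 'b')
  sorted[1] = Ab$BbBAbbaB  (last char: 'B')
  sorted[2] = AbbaBAb$BbB  (last char: 'B')
  sorted[3] = BAb$BbBAbba  (last char: 'a')
  sorted[4] = BAbbaBAb$Bb  (last char: 'b')
  sorted[5] = BbBAbbaBAb$  (last char: '$')
  sorted[6] = aBAb$BbBAbb  (last char: 'b')
  sorted[7] = b$BbBAbbaBA  (last char: 'A')
  sorted[8] = bBAbbaBAb$B  (last char: 'B')
  sorted[9] = baBAb$BbBAb  (last char: 'b')
  sorted[10] = bbaBAb$BbBA  (last char: 'A')
Last column: bBBab$bABbA
Original string S is at sorted index 5

Answer: bBBab$bABbA
5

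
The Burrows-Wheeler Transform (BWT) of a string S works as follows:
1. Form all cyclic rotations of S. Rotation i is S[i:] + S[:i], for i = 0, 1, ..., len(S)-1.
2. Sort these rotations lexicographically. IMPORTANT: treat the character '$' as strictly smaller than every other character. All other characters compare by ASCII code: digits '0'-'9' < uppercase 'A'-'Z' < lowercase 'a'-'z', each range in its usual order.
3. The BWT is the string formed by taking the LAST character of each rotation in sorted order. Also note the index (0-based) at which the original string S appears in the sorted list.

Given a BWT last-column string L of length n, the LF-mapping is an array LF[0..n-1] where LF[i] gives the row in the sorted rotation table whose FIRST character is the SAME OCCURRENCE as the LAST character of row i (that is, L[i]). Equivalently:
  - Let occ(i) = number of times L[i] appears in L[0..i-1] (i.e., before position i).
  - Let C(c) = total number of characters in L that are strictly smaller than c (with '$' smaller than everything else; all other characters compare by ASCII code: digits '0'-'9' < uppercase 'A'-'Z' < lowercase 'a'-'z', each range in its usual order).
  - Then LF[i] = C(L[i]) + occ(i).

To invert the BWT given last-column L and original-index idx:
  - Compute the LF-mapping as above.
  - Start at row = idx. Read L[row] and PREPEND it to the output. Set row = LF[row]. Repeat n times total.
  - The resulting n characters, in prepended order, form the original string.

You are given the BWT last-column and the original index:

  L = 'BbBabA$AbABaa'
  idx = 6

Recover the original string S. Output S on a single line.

Answer: BbABAaAababB$

Derivation:
LF mapping: 4 10 5 7 11 1 0 2 12 3 6 8 9
Walk LF starting at row 6, prepending L[row]:
  step 1: row=6, L[6]='$', prepend. Next row=LF[6]=0
  step 2: row=0, L[0]='B', prepend. Next row=LF[0]=4
  step 3: row=4, L[4]='b', prepend. Next row=LF[4]=11
  step 4: row=11, L[11]='a', prepend. Next row=LF[11]=8
  step 5: row=8, L[8]='b', prepend. Next row=LF[8]=12
  step 6: row=12, L[12]='a', prepend. Next row=LF[12]=9
  step 7: row=9, L[9]='A', prepend. Next row=LF[9]=3
  step 8: row=3, L[3]='a', prepend. Next row=LF[3]=7
  step 9: row=7, L[7]='A', prepend. Next row=LF[7]=2
  step 10: row=2, L[2]='B', prepend. Next row=LF[2]=5
  step 11: row=5, L[5]='A', prepend. Next row=LF[5]=1
  step 12: row=1, L[1]='b', prepend. Next row=LF[1]=10
  step 13: row=10, L[10]='B', prepend. Next row=LF[10]=6
Reversed output: BbABAaAababB$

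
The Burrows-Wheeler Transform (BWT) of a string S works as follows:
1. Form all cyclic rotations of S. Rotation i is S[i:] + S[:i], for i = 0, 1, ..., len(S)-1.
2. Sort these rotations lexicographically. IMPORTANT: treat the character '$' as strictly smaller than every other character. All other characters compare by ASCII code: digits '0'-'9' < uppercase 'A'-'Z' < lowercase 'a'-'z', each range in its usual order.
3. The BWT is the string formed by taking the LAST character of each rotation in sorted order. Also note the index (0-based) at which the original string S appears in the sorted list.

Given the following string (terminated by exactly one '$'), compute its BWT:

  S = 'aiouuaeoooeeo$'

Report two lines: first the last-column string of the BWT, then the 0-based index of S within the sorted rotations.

All 14 rotations (rotation i = S[i:]+S[:i]):
  rot[0] = aiouuaeoooeeo$
  rot[1] = iouuaeoooeeo$a
  rot[2] = ouuaeoooeeo$ai
  rot[3] = uuaeoooeeo$aio
  rot[4] = uaeoooeeo$aiou
  rot[5] = aeoooeeo$aiouu
  rot[6] = eoooeeo$aiouua
  rot[7] = oooeeo$aiouuae
  rot[8] = ooeeo$aiouuaeo
  rot[9] = oeeo$aiouuaeoo
  rot[10] = eeo$aiouuaeooo
  rot[11] = eo$aiouuaeoooe
  rot[12] = o$aiouuaeoooee
  rot[13] = $aiouuaeoooeeo
Sorted (with $ < everything):
  sorted[0] = $aiouuaeoooeeo  (last char: 'o')
  sorted[1] = aeoooeeo$aiouu  (last char: 'u')
  sorted[2] = aiouuaeoooeeo$  (last char: '$')
  sorted[3] = eeo$aiouuaeooo  (last char: 'o')
  sorted[4] = eo$aiouuaeoooe  (last char: 'e')
  sorted[5] = eoooeeo$aiouua  (last char: 'a')
  sorted[6] = iouuaeoooeeo$a  (last char: 'a')
  sorted[7] = o$aiouuaeoooee  (last char: 'e')
  sorted[8] = oeeo$aiouuaeoo  (last char: 'o')
  sorted[9] = ooeeo$aiouuaeo  (last char: 'o')
  sorted[10] = oooeeo$aiouuae  (last char: 'e')
  sorted[11] = ouuaeoooeeo$ai  (last char: 'i')
  sorted[12] = uaeoooeeo$aiou  (last char: 'u')
  sorted[13] = uuaeoooeeo$aio  (last char: 'o')
Last column: ou$oeaaeooeiuo
Original string S is at sorted index 2

Answer: ou$oeaaeooeiuo
2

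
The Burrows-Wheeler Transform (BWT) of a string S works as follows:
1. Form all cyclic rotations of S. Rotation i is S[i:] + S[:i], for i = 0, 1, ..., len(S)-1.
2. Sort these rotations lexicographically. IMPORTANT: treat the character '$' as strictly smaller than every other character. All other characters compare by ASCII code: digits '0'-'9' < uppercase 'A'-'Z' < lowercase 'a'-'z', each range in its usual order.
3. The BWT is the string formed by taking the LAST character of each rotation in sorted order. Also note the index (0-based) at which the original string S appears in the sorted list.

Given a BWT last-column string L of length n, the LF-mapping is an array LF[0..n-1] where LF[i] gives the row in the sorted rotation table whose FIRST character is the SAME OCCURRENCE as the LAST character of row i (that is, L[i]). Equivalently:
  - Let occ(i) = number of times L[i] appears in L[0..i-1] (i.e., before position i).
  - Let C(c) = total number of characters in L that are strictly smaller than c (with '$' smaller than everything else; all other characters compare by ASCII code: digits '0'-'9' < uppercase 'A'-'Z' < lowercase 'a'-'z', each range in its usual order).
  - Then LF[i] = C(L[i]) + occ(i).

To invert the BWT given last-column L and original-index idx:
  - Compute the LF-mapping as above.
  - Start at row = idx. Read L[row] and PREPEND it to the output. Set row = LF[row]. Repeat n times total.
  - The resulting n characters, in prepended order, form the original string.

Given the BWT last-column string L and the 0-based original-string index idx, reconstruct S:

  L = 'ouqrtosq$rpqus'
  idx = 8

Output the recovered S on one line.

Answer: rsqtqoqrpsuuo$

Derivation:
LF mapping: 1 12 4 7 11 2 9 5 0 8 3 6 13 10
Walk LF starting at row 8, prepending L[row]:
  step 1: row=8, L[8]='$', prepend. Next row=LF[8]=0
  step 2: row=0, L[0]='o', prepend. Next row=LF[0]=1
  step 3: row=1, L[1]='u', prepend. Next row=LF[1]=12
  step 4: row=12, L[12]='u', prepend. Next row=LF[12]=13
  step 5: row=13, L[13]='s', prepend. Next row=LF[13]=10
  step 6: row=10, L[10]='p', prepend. Next row=LF[10]=3
  step 7: row=3, L[3]='r', prepend. Next row=LF[3]=7
  step 8: row=7, L[7]='q', prepend. Next row=LF[7]=5
  step 9: row=5, L[5]='o', prepend. Next row=LF[5]=2
  step 10: row=2, L[2]='q', prepend. Next row=LF[2]=4
  step 11: row=4, L[4]='t', prepend. Next row=LF[4]=11
  step 12: row=11, L[11]='q', prepend. Next row=LF[11]=6
  step 13: row=6, L[6]='s', prepend. Next row=LF[6]=9
  step 14: row=9, L[9]='r', prepend. Next row=LF[9]=8
Reversed output: rsqtqoqrpsuuo$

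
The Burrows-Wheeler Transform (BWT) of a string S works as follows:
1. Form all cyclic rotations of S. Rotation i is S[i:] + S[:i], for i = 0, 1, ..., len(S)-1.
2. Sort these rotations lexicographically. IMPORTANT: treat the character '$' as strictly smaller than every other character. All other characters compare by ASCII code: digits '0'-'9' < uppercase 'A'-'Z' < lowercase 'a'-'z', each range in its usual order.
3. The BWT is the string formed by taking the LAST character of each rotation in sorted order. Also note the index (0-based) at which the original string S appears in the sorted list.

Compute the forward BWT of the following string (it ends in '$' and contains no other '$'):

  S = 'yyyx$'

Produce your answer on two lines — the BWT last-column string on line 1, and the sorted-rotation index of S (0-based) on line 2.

All 5 rotations (rotation i = S[i:]+S[:i]):
  rot[0] = yyyx$
  rot[1] = yyx$y
  rot[2] = yx$yy
  rot[3] = x$yyy
  rot[4] = $yyyx
Sorted (with $ < everything):
  sorted[0] = $yyyx  (last char: 'x')
  sorted[1] = x$yyy  (last char: 'y')
  sorted[2] = yx$yy  (last char: 'y')
  sorted[3] = yyx$y  (last char: 'y')
  sorted[4] = yyyx$  (last char: '$')
Last column: xyyy$
Original string S is at sorted index 4

Answer: xyyy$
4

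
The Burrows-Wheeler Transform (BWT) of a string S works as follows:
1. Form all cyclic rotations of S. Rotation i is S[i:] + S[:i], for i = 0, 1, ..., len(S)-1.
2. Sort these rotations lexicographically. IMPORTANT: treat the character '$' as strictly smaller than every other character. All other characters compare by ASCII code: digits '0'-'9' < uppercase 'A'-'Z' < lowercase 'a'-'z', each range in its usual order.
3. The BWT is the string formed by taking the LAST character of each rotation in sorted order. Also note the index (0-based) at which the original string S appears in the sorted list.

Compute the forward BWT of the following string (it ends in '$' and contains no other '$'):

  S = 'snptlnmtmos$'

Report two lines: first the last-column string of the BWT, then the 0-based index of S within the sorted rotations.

Answer: sttnlsmno$pm
9

Derivation:
All 12 rotations (rotation i = S[i:]+S[:i]):
  rot[0] = snptlnmtmos$
  rot[1] = nptlnmtmos$s
  rot[2] = ptlnmtmos$sn
  rot[3] = tlnmtmos$snp
  rot[4] = lnmtmos$snpt
  rot[5] = nmtmos$snptl
  rot[6] = mtmos$snptln
  rot[7] = tmos$snptlnm
  rot[8] = mos$snptlnmt
  rot[9] = os$snptlnmtm
  rot[10] = s$snptlnmtmo
  rot[11] = $snptlnmtmos
Sorted (with $ < everything):
  sorted[0] = $snptlnmtmos  (last char: 's')
  sorted[1] = lnmtmos$snpt  (last char: 't')
  sorted[2] = mos$snptlnmt  (last char: 't')
  sorted[3] = mtmos$snptln  (last char: 'n')
  sorted[4] = nmtmos$snptl  (last char: 'l')
  sorted[5] = nptlnmtmos$s  (last char: 's')
  sorted[6] = os$snptlnmtm  (last char: 'm')
  sorted[7] = ptlnmtmos$sn  (last char: 'n')
  sorted[8] = s$snptlnmtmo  (last char: 'o')
  sorted[9] = snptlnmtmos$  (last char: '$')
  sorted[10] = tlnmtmos$snp  (last char: 'p')
  sorted[11] = tmos$snptlnm  (last char: 'm')
Last column: sttnlsmno$pm
Original string S is at sorted index 9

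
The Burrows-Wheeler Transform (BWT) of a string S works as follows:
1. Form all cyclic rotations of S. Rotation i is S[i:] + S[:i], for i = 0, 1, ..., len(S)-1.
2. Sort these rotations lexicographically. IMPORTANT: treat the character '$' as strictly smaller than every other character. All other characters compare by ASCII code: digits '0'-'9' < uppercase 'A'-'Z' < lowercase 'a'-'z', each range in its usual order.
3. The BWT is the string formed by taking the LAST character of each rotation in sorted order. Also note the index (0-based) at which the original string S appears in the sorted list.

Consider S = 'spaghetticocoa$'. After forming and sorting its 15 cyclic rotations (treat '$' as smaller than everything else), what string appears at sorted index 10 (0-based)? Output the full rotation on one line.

Answer: ocoa$spaghettic

Derivation:
All 15 rotations (rotation i = S[i:]+S[:i]):
  rot[0] = spaghetticocoa$
  rot[1] = paghetticocoa$s
  rot[2] = aghetticocoa$sp
  rot[3] = ghetticocoa$spa
  rot[4] = hetticocoa$spag
  rot[5] = etticocoa$spagh
  rot[6] = tticocoa$spaghe
  rot[7] = ticocoa$spaghet
  rot[8] = icocoa$spaghett
  rot[9] = cocoa$spaghetti
  rot[10] = ocoa$spaghettic
  rot[11] = coa$spaghettico
  rot[12] = oa$spaghetticoc
  rot[13] = a$spaghetticoco
  rot[14] = $spaghetticocoa
Sorted (with $ < everything):
  sorted[0] = $spaghetticocoa
  sorted[1] = a$spaghetticoco
  sorted[2] = aghetticocoa$sp
  sorted[3] = coa$spaghettico
  sorted[4] = cocoa$spaghetti
  sorted[5] = etticocoa$spagh
  sorted[6] = ghetticocoa$spa
  sorted[7] = hetticocoa$spag
  sorted[8] = icocoa$spaghett
  sorted[9] = oa$spaghetticoc
  sorted[10] = ocoa$spaghettic
  sorted[11] = paghetticocoa$s
  sorted[12] = spaghetticocoa$
  sorted[13] = ticocoa$spaghet
  sorted[14] = tticocoa$spaghe
sorted[10] = ocoa$spaghettic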